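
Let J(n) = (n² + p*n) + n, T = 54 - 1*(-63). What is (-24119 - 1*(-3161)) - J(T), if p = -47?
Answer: -29265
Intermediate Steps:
T = 117 (T = 54 + 63 = 117)
J(n) = n² - 46*n (J(n) = (n² - 47*n) + n = n² - 46*n)
(-24119 - 1*(-3161)) - J(T) = (-24119 - 1*(-3161)) - 117*(-46 + 117) = (-24119 + 3161) - 117*71 = -20958 - 1*8307 = -20958 - 8307 = -29265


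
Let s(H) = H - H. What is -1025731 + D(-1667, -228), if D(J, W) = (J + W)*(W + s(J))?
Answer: -593671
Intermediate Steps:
s(H) = 0
D(J, W) = W*(J + W) (D(J, W) = (J + W)*(W + 0) = (J + W)*W = W*(J + W))
-1025731 + D(-1667, -228) = -1025731 - 228*(-1667 - 228) = -1025731 - 228*(-1895) = -1025731 + 432060 = -593671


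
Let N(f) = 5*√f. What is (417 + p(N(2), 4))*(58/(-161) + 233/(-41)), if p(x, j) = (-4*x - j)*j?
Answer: -15996291/6601 + 3191280*√2/6601 ≈ -1739.6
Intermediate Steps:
p(x, j) = j*(-j - 4*x) (p(x, j) = (-j - 4*x)*j = j*(-j - 4*x))
(417 + p(N(2), 4))*(58/(-161) + 233/(-41)) = (417 - 1*4*(4 + 4*(5*√2)))*(58/(-161) + 233/(-41)) = (417 - 1*4*(4 + 20*√2))*(58*(-1/161) + 233*(-1/41)) = (417 + (-16 - 80*√2))*(-58/161 - 233/41) = (401 - 80*√2)*(-39891/6601) = -15996291/6601 + 3191280*√2/6601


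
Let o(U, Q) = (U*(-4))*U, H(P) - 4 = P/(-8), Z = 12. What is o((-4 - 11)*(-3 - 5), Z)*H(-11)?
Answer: -309600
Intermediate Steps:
H(P) = 4 - P/8 (H(P) = 4 + P/(-8) = 4 + P*(-1/8) = 4 - P/8)
o(U, Q) = -4*U**2 (o(U, Q) = (-4*U)*U = -4*U**2)
o((-4 - 11)*(-3 - 5), Z)*H(-11) = (-4*(-4 - 11)**2*(-3 - 5)**2)*(4 - 1/8*(-11)) = (-4*(-15*(-8))**2)*(4 + 11/8) = -4*120**2*(43/8) = -4*14400*(43/8) = -57600*43/8 = -309600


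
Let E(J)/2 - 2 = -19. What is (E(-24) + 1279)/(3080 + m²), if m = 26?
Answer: 415/1252 ≈ 0.33147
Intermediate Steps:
E(J) = -34 (E(J) = 4 + 2*(-19) = 4 - 38 = -34)
(E(-24) + 1279)/(3080 + m²) = (-34 + 1279)/(3080 + 26²) = 1245/(3080 + 676) = 1245/3756 = 1245*(1/3756) = 415/1252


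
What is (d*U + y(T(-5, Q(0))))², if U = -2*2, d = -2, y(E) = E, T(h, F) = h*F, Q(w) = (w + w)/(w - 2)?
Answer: 64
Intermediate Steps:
Q(w) = 2*w/(-2 + w) (Q(w) = (2*w)/(-2 + w) = 2*w/(-2 + w))
T(h, F) = F*h
U = -4
(d*U + y(T(-5, Q(0))))² = (-2*(-4) + (2*0/(-2 + 0))*(-5))² = (8 + (2*0/(-2))*(-5))² = (8 + (2*0*(-½))*(-5))² = (8 + 0*(-5))² = (8 + 0)² = 8² = 64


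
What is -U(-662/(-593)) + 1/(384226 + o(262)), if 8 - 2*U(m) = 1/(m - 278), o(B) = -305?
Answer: -504521391425/126073513664 ≈ -4.0018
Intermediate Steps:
U(m) = 4 - 1/(2*(-278 + m)) (U(m) = 4 - 1/(2*(m - 278)) = 4 - 1/(2*(-278 + m)))
-U(-662/(-593)) + 1/(384226 + o(262)) = -(-2225 + 8*(-662/(-593)))/(2*(-278 - 662/(-593))) + 1/(384226 - 305) = -(-2225 + 8*(-662*(-1/593)))/(2*(-278 - 662*(-1/593))) + 1/383921 = -(-2225 + 8*(662/593))/(2*(-278 + 662/593)) + 1/383921 = -(-2225 + 5296/593)/(2*(-164192/593)) + 1/383921 = -(-593)*(-1314129)/(2*164192*593) + 1/383921 = -1*1314129/328384 + 1/383921 = -1314129/328384 + 1/383921 = -504521391425/126073513664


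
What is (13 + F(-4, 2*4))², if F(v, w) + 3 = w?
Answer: 324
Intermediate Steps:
F(v, w) = -3 + w
(13 + F(-4, 2*4))² = (13 + (-3 + 2*4))² = (13 + (-3 + 8))² = (13 + 5)² = 18² = 324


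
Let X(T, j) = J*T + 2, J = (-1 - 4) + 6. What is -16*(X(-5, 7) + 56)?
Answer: -848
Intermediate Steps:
J = 1 (J = -5 + 6 = 1)
X(T, j) = 2 + T (X(T, j) = 1*T + 2 = T + 2 = 2 + T)
-16*(X(-5, 7) + 56) = -16*((2 - 5) + 56) = -16*(-3 + 56) = -16*53 = -848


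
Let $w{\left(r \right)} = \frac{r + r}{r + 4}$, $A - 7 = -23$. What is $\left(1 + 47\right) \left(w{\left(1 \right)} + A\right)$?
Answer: $- \frac{3744}{5} \approx -748.8$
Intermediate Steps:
$A = -16$ ($A = 7 - 23 = -16$)
$w{\left(r \right)} = \frac{2 r}{4 + r}$
$\left(1 + 47\right) \left(w{\left(1 \right)} + A\right) = \left(1 + 47\right) \left(2 \cdot 1 \frac{1}{4 + 1} - 16\right) = 48 \left(2 \cdot 1 \cdot \frac{1}{5} - 16\right) = 48 \left(\frac{2}{5} - 16\right) = 48 \left(- \frac{78}{5}\right) = - \frac{3744}{5}$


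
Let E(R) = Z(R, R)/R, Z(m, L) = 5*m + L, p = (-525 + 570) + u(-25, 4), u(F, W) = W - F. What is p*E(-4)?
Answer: 444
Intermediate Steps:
p = 74 (p = (-525 + 570) + (4 - 1*(-25)) = 45 + (4 + 25) = 45 + 29 = 74)
Z(m, L) = L + 5*m
E(R) = 6 (E(R) = (R + 5*R)/R = (6*R)/R = 6)
p*E(-4) = 74*6 = 444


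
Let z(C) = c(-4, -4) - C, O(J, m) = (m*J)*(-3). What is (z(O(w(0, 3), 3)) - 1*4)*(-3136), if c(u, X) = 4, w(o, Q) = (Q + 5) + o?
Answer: -225792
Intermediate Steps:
w(o, Q) = 5 + Q + o (w(o, Q) = (5 + Q) + o = 5 + Q + o)
O(J, m) = -3*J*m (O(J, m) = (J*m)*(-3) = -3*J*m)
z(C) = 4 - C
(z(O(w(0, 3), 3)) - 1*4)*(-3136) = ((4 - (-3)*(5 + 3 + 0)*3) - 1*4)*(-3136) = ((4 - (-3)*8*3) - 4)*(-3136) = ((4 - 1*(-72)) - 4)*(-3136) = ((4 + 72) - 4)*(-3136) = (76 - 4)*(-3136) = 72*(-3136) = -225792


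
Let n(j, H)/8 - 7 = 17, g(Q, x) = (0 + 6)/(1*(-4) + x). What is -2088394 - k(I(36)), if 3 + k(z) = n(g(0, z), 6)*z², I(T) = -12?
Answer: -2116039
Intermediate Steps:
g(Q, x) = 6/(-4 + x)
n(j, H) = 192 (n(j, H) = 56 + 8*17 = 56 + 136 = 192)
k(z) = -3 + 192*z²
-2088394 - k(I(36)) = -2088394 - (-3 + 192*(-12)²) = -2088394 - (-3 + 192*144) = -2088394 - (-3 + 27648) = -2088394 - 1*27645 = -2088394 - 27645 = -2116039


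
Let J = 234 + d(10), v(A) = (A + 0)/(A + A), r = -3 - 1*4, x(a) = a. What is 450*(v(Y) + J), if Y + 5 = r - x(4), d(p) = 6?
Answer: 108225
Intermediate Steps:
r = -7 (r = -3 - 4 = -7)
Y = -16 (Y = -5 + (-7 - 1*4) = -5 + (-7 - 4) = -5 - 11 = -16)
v(A) = ½ (v(A) = A/((2*A)) = A*(1/(2*A)) = ½)
J = 240 (J = 234 + 6 = 240)
450*(v(Y) + J) = 450*(½ + 240) = 450*(481/2) = 108225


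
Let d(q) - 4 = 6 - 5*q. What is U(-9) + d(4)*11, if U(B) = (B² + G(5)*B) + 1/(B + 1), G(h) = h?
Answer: -593/8 ≈ -74.125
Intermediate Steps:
U(B) = B² + 1/(1 + B) + 5*B (U(B) = (B² + 5*B) + 1/(B + 1) = (B² + 5*B) + 1/(1 + B) = B² + 1/(1 + B) + 5*B)
d(q) = 10 - 5*q (d(q) = 4 + (6 - 5*q) = 10 - 5*q)
U(-9) + d(4)*11 = (1 + (-9)³ + 5*(-9) + 6*(-9)²)/(1 - 9) + (10 - 5*4)*11 = (1 - 729 - 45 + 6*81)/(-8) + (10 - 20)*11 = -(1 - 729 - 45 + 486)/8 - 10*11 = -⅛*(-287) - 110 = 287/8 - 110 = -593/8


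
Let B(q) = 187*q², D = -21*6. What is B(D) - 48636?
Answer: 2920176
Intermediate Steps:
D = -126
B(D) - 48636 = 187*(-126)² - 48636 = 187*15876 - 48636 = 2968812 - 48636 = 2920176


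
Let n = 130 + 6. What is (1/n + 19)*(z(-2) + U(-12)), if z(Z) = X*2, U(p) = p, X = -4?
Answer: -12925/34 ≈ -380.15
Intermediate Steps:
n = 136
z(Z) = -8 (z(Z) = -4*2 = -8)
(1/n + 19)*(z(-2) + U(-12)) = (1/136 + 19)*(-8 - 12) = (1/136 + 19)*(-20) = (2585/136)*(-20) = -12925/34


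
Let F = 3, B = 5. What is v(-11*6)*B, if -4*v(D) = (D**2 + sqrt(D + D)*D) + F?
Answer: -21795/4 + 165*I*sqrt(33) ≈ -5448.8 + 947.85*I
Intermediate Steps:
v(D) = -3/4 - D**2/4 - sqrt(2)*D**(3/2)/4 (v(D) = -((D**2 + sqrt(D + D)*D) + 3)/4 = -((D**2 + sqrt(2*D)*D) + 3)/4 = -((D**2 + (sqrt(2)*sqrt(D))*D) + 3)/4 = -((D**2 + sqrt(2)*D**(3/2)) + 3)/4 = -(3 + D**2 + sqrt(2)*D**(3/2))/4 = -3/4 - D**2/4 - sqrt(2)*D**(3/2)/4)
v(-11*6)*B = (-3/4 - (-11*6)**2/4 - sqrt(2)*(-11*6)**(3/2)/4)*5 = (-3/4 - 1/4*(-66)**2 - sqrt(2)*(-66)**(3/2)/4)*5 = (-3/4 - 1/4*4356 - sqrt(2)*(-66*I*sqrt(66))/4)*5 = (-3/4 - 1089 + 33*I*sqrt(33))*5 = (-4359/4 + 33*I*sqrt(33))*5 = -21795/4 + 165*I*sqrt(33)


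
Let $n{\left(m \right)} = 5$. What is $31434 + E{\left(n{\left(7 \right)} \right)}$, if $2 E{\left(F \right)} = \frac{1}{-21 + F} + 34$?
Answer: $\frac{1006431}{32} \approx 31451.0$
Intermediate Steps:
$E{\left(F \right)} = 17 + \frac{1}{2 \left(-21 + F\right)}$ ($E{\left(F \right)} = \frac{\frac{1}{-21 + F} + 34}{2} = \frac{34 + \frac{1}{-21 + F}}{2} = 17 + \frac{1}{2 \left(-21 + F\right)}$)
$31434 + E{\left(n{\left(7 \right)} \right)} = 31434 + \frac{-713 + 34 \cdot 5}{2 \left(-21 + 5\right)} = 31434 + \frac{-713 + 170}{2 \left(-16\right)} = 31434 + \frac{1}{2} \left(- \frac{1}{16}\right) \left(-543\right) = 31434 + \frac{543}{32} = \frac{1006431}{32}$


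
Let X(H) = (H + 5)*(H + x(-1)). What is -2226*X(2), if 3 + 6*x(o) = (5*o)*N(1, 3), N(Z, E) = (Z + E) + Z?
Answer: 41552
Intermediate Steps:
N(Z, E) = E + 2*Z (N(Z, E) = (E + Z) + Z = E + 2*Z)
x(o) = -½ + 25*o/6 (x(o) = -½ + ((5*o)*(3 + 2*1))/6 = -½ + ((5*o)*(3 + 2))/6 = -½ + ((5*o)*5)/6 = -½ + (25*o)/6 = -½ + 25*o/6)
X(H) = (5 + H)*(-14/3 + H) (X(H) = (H + 5)*(H + (-½ + (25/6)*(-1))) = (5 + H)*(H + (-½ - 25/6)) = (5 + H)*(H - 14/3) = (5 + H)*(-14/3 + H))
-2226*X(2) = -2226*(-70/3 + 2² + (⅓)*2) = -2226*(-70/3 + 4 + ⅔) = -2226*(-56/3) = 41552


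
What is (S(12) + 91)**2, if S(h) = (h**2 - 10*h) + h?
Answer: 16129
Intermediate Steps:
S(h) = h**2 - 9*h
(S(12) + 91)**2 = (12*(-9 + 12) + 91)**2 = (12*3 + 91)**2 = (36 + 91)**2 = 127**2 = 16129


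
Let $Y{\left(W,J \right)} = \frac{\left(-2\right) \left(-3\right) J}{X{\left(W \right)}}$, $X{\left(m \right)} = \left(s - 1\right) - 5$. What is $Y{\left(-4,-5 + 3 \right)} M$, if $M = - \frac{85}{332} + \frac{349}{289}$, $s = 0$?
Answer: $\frac{91303}{47974} \approx 1.9032$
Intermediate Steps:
$M = \frac{91303}{95948}$ ($M = \left(-85\right) \frac{1}{332} + 349 \cdot \frac{1}{289} = - \frac{85}{332} + \frac{349}{289} = \frac{91303}{95948} \approx 0.95159$)
$X{\left(m \right)} = -6$ ($X{\left(m \right)} = \left(0 - 1\right) - 5 = -1 - 5 = -6$)
$Y{\left(W,J \right)} = - J$ ($Y{\left(W,J \right)} = \frac{\left(-2\right) \left(-3\right) J}{-6} = 6 J \left(- \frac{1}{6}\right) = - J$)
$Y{\left(-4,-5 + 3 \right)} M = - (-5 + 3) \frac{91303}{95948} = \left(-1\right) \left(-2\right) \frac{91303}{95948} = 2 \cdot \frac{91303}{95948} = \frac{91303}{47974}$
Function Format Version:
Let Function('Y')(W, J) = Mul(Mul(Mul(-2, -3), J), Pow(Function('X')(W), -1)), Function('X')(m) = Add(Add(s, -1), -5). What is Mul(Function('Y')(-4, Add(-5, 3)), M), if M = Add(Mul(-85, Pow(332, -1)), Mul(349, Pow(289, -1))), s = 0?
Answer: Rational(91303, 47974) ≈ 1.9032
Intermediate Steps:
M = Rational(91303, 95948) (M = Add(Mul(-85, Rational(1, 332)), Mul(349, Rational(1, 289))) = Add(Rational(-85, 332), Rational(349, 289)) = Rational(91303, 95948) ≈ 0.95159)
Function('X')(m) = -6 (Function('X')(m) = Add(Add(0, -1), -5) = Add(-1, -5) = -6)
Function('Y')(W, J) = Mul(-1, J) (Function('Y')(W, J) = Mul(Mul(Mul(-2, -3), J), Pow(-6, -1)) = Mul(Mul(6, J), Rational(-1, 6)) = Mul(-1, J))
Mul(Function('Y')(-4, Add(-5, 3)), M) = Mul(Mul(-1, Add(-5, 3)), Rational(91303, 95948)) = Mul(Mul(-1, -2), Rational(91303, 95948)) = Mul(2, Rational(91303, 95948)) = Rational(91303, 47974)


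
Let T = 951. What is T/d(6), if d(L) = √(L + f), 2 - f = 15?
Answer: -951*I*√7/7 ≈ -359.44*I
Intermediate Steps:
f = -13 (f = 2 - 1*15 = 2 - 15 = -13)
d(L) = √(-13 + L) (d(L) = √(L - 13) = √(-13 + L))
T/d(6) = 951/(√(-13 + 6)) = 951/(√(-7)) = 951/((I*√7)) = 951*(-I*√7/7) = -951*I*√7/7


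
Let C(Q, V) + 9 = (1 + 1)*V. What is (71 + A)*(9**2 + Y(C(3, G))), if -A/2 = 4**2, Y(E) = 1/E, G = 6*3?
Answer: 28444/9 ≈ 3160.4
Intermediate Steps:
G = 18
C(Q, V) = -9 + 2*V (C(Q, V) = -9 + (1 + 1)*V = -9 + 2*V)
A = -32 (A = -2*4**2 = -2*16 = -32)
(71 + A)*(9**2 + Y(C(3, G))) = (71 - 32)*(9**2 + 1/(-9 + 2*18)) = 39*(81 + 1/(-9 + 36)) = 39*(81 + 1/27) = 39*(2188/27) = 28444/9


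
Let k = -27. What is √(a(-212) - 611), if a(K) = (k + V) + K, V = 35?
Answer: I*√815 ≈ 28.548*I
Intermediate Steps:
a(K) = 8 + K (a(K) = (-27 + 35) + K = 8 + K)
√(a(-212) - 611) = √((8 - 212) - 611) = √(-204 - 611) = √(-815) = I*√815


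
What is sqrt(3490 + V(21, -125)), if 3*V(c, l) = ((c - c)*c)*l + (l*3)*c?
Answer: sqrt(865) ≈ 29.411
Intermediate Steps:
V(c, l) = c*l (V(c, l) = (((c - c)*c)*l + (l*3)*c)/3 = ((0*c)*l + (3*l)*c)/3 = (0*l + 3*c*l)/3 = (0 + 3*c*l)/3 = (3*c*l)/3 = c*l)
sqrt(3490 + V(21, -125)) = sqrt(3490 + 21*(-125)) = sqrt(3490 - 2625) = sqrt(865)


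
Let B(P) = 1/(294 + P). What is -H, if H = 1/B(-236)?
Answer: -58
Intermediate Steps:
H = 58 (H = 1/(1/(294 - 236)) = 1/(1/58) = 58)
-H = -1*58 = -58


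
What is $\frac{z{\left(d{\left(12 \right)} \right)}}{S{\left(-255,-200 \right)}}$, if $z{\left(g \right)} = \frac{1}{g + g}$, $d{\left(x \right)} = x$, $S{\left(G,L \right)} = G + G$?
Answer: $- \frac{1}{12240} \approx -8.1699 \cdot 10^{-5}$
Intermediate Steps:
$S{\left(G,L \right)} = 2 G$
$z{\left(g \right)} = \frac{1}{2 g}$
$\frac{z{\left(d{\left(12 \right)} \right)}}{S{\left(-255,-200 \right)}} = \frac{\frac{1}{2} \cdot \frac{1}{12}}{2 \left(-255\right)} = \frac{\frac{1}{2} \cdot \frac{1}{12}}{-510} = \frac{1}{24} \left(- \frac{1}{510}\right) = - \frac{1}{12240}$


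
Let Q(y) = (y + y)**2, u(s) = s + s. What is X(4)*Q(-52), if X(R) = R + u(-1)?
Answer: 21632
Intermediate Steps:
u(s) = 2*s
X(R) = -2 + R (X(R) = R + 2*(-1) = R - 2 = -2 + R)
Q(y) = 4*y**2 (Q(y) = (2*y)**2 = 4*y**2)
X(4)*Q(-52) = (-2 + 4)*(4*(-52)**2) = 2*(4*2704) = 2*10816 = 21632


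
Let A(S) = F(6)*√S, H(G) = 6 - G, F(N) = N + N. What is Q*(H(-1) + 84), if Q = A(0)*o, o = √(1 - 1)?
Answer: 0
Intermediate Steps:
F(N) = 2*N
A(S) = 12*√S (A(S) = (2*6)*√S = 12*√S)
o = 0 (o = √0 = 0)
Q = 0 (Q = (12*√0)*0 = (12*0)*0 = 0*0 = 0)
Q*(H(-1) + 84) = 0*((6 - 1*(-1)) + 84) = 0*((6 + 1) + 84) = 0*(7 + 84) = 0*91 = 0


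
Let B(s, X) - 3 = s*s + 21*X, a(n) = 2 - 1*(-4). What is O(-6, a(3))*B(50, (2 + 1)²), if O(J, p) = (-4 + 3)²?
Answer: 2692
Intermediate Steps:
a(n) = 6 (a(n) = 2 + 4 = 6)
O(J, p) = 1 (O(J, p) = (-1)² = 1)
B(s, X) = 3 + s² + 21*X (B(s, X) = 3 + (s*s + 21*X) = 3 + (s² + 21*X) = 3 + s² + 21*X)
O(-6, a(3))*B(50, (2 + 1)²) = 1*(3 + 50² + 21*(2 + 1)²) = 1*(3 + 2500 + 21*3²) = 1*(3 + 2500 + 21*9) = 1*(3 + 2500 + 189) = 1*2692 = 2692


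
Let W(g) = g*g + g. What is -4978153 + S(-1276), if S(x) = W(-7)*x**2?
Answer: 63405239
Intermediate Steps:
W(g) = g + g**2 (W(g) = g**2 + g = g + g**2)
S(x) = 42*x**2 (S(x) = (-7*(1 - 7))*x**2 = (-7*(-6))*x**2 = 42*x**2)
-4978153 + S(-1276) = -4978153 + 42*(-1276)**2 = -4978153 + 42*1628176 = -4978153 + 68383392 = 63405239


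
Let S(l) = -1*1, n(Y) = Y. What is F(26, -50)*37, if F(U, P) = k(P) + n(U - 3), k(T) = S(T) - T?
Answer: 2664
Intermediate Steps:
S(l) = -1
k(T) = -1 - T
F(U, P) = -4 + U - P (F(U, P) = (-1 - P) + (U - 3) = (-1 - P) + (-3 + U) = -4 + U - P)
F(26, -50)*37 = (-4 + 26 - 1*(-50))*37 = (-4 + 26 + 50)*37 = 72*37 = 2664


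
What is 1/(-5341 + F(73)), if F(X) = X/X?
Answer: -1/5340 ≈ -0.00018727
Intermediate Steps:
F(X) = 1
1/(-5341 + F(73)) = 1/(-5341 + 1) = 1/(-5340) = -1/5340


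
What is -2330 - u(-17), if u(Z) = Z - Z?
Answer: -2330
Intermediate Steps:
u(Z) = 0
-2330 - u(-17) = -2330 - 1*0 = -2330 + 0 = -2330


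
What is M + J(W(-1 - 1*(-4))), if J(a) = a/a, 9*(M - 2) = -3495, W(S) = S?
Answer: -1156/3 ≈ -385.33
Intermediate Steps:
M = -1159/3 (M = 2 + (⅑)*(-3495) = 2 - 1165/3 = -1159/3 ≈ -386.33)
J(a) = 1
M + J(W(-1 - 1*(-4))) = -1159/3 + 1 = -1156/3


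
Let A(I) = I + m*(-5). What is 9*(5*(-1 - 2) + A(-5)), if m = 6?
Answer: -450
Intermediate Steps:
A(I) = -30 + I (A(I) = I + 6*(-5) = I - 30 = -30 + I)
9*(5*(-1 - 2) + A(-5)) = 9*(5*(-1 - 2) + (-30 - 5)) = 9*(5*(-3) - 35) = 9*(-15 - 35) = 9*(-50) = -450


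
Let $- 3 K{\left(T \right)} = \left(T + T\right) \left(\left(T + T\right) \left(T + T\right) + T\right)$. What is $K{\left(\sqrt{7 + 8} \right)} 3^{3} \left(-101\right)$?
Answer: $27270 + 109080 \sqrt{15} \approx 4.4974 \cdot 10^{5}$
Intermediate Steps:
$K{\left(T \right)} = - \frac{2 T \left(T + 4 T^{2}\right)}{3}$ ($K{\left(T \right)} = - \frac{\left(T + T\right) \left(\left(T + T\right) \left(T + T\right) + T\right)}{3} = - \frac{2 T \left(2 T 2 T + T\right)}{3} = - \frac{2 T \left(4 T^{2} + T\right)}{3} = - \frac{2 T \left(T + 4 T^{2}\right)}{3}$)
$K{\left(\sqrt{7 + 8} \right)} 3^{3} \left(-101\right) = \frac{2 \left(\sqrt{7 + 8}\right)^{2} \left(-1 - 4 \sqrt{7 + 8}\right)}{3} \cdot 3^{3} \left(-101\right) = \frac{2 \left(\sqrt{15}\right)^{2} \left(-1 - 4 \sqrt{15}\right)}{3} \cdot 27 \left(-101\right) = \frac{2}{3} \cdot 15 \left(-1 - 4 \sqrt{15}\right) 27 \left(-101\right) = \left(-10 - 40 \sqrt{15}\right) 27 \left(-101\right) = \left(-270 - 1080 \sqrt{15}\right) \left(-101\right) = 27270 + 109080 \sqrt{15}$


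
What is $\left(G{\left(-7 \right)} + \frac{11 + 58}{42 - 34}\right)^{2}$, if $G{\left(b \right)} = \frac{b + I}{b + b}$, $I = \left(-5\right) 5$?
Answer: $\frac{373321}{3136} \approx 119.04$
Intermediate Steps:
$I = -25$
$G{\left(b \right)} = \frac{-25 + b}{2 b}$ ($G{\left(b \right)} = \frac{b - 25}{b + b} = \frac{-25 + b}{2 b}$)
$\left(G{\left(-7 \right)} + \frac{11 + 58}{42 - 34}\right)^{2} = \left(\frac{-25 - 7}{2 \left(-7\right)} + \frac{11 + 58}{42 - 34}\right)^{2} = \left(\frac{1}{2} \left(- \frac{1}{7}\right) \left(-32\right) + \frac{69}{8}\right)^{2} = \left(\frac{16}{7} + 69 \cdot \frac{1}{8}\right)^{2} = \left(\frac{16}{7} + \frac{69}{8}\right)^{2} = \left(\frac{611}{56}\right)^{2} = \frac{373321}{3136}$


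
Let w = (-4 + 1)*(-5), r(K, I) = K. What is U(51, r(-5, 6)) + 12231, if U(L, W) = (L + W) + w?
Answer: 12292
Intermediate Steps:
w = 15 (w = -3*(-5) = 15)
U(L, W) = 15 + L + W (U(L, W) = (L + W) + 15 = 15 + L + W)
U(51, r(-5, 6)) + 12231 = (15 + 51 - 5) + 12231 = 61 + 12231 = 12292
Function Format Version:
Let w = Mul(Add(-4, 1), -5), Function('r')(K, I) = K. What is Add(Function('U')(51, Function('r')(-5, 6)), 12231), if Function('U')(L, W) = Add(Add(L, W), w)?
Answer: 12292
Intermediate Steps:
w = 15 (w = Mul(-3, -5) = 15)
Function('U')(L, W) = Add(15, L, W) (Function('U')(L, W) = Add(Add(L, W), 15) = Add(15, L, W))
Add(Function('U')(51, Function('r')(-5, 6)), 12231) = Add(Add(15, 51, -5), 12231) = Add(61, 12231) = 12292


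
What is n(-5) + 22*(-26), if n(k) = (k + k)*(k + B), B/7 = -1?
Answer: -452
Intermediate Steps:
B = -7 (B = 7*(-1) = -7)
n(k) = 2*k*(-7 + k) (n(k) = (k + k)*(k - 7) = (2*k)*(-7 + k) = 2*k*(-7 + k))
n(-5) + 22*(-26) = 2*(-5)*(-7 - 5) + 22*(-26) = 2*(-5)*(-12) - 572 = 120 - 572 = -452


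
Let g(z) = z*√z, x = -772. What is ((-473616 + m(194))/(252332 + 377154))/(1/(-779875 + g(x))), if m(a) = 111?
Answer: 369274711875/629486 + 365545860*I*√193/314743 ≈ 5.8663e+5 + 16135.0*I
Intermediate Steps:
g(z) = z^(3/2)
((-473616 + m(194))/(252332 + 377154))/(1/(-779875 + g(x))) = ((-473616 + 111)/(252332 + 377154))/(1/(-779875 + (-772)^(3/2))) = (-473505/629486)/(1/(-779875 - 1544*I*√193)) = (-473505*1/629486)*(-779875 - 1544*I*√193) = -473505*(-779875 - 1544*I*√193)/629486 = 369274711875/629486 + 365545860*I*√193/314743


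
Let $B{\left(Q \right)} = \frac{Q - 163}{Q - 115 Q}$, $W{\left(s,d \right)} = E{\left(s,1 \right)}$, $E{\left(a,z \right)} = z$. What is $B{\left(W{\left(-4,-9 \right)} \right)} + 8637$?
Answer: $\frac{164130}{19} \approx 8638.4$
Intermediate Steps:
$W{\left(s,d \right)} = 1$
$B{\left(Q \right)} = - \frac{-163 + Q}{114 Q}$ ($B{\left(Q \right)} = \frac{-163 + Q}{\left(-114\right) Q} = \left(-163 + Q\right) \left(- \frac{1}{114 Q}\right) = - \frac{-163 + Q}{114 Q}$)
$B{\left(W{\left(-4,-9 \right)} \right)} + 8637 = \frac{163 - 1}{114 \cdot 1} + 8637 = \frac{1}{114} \cdot 1 \left(163 - 1\right) + 8637 = \frac{1}{114} \cdot 1 \cdot 162 + 8637 = \frac{27}{19} + 8637 = \frac{164130}{19}$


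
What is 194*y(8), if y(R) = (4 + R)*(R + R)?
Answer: 37248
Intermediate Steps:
y(R) = 2*R*(4 + R) (y(R) = (4 + R)*(2*R) = 2*R*(4 + R))
194*y(8) = 194*(2*8*(4 + 8)) = 194*(2*8*12) = 194*192 = 37248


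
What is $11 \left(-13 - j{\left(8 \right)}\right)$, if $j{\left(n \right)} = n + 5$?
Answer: $-286$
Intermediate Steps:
$j{\left(n \right)} = 5 + n$
$11 \left(-13 - j{\left(8 \right)}\right) = 11 \left(-13 - \left(5 + 8\right)\right) = 11 \left(-13 - 13\right) = 11 \left(-26\right) = -286$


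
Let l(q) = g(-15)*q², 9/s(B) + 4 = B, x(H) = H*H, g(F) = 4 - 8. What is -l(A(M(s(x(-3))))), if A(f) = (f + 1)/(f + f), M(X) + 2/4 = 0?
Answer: 1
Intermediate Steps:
g(F) = -4
x(H) = H²
s(B) = 9/(-4 + B)
M(X) = -½ (M(X) = -½ + 0 = -½)
A(f) = (1 + f)/(2*f) (A(f) = (1 + f)/((2*f)) = (1 + f)*(1/(2*f)) = (1 + f)/(2*f))
l(q) = -4*q²
-l(A(M(s(x(-3))))) = -(-4)*((1 - ½)/(2*(-½)))² = -(-4)*((½)*(-2)*(½))² = -(-4)*(-½)² = -(-4)/4 = -1*(-1) = 1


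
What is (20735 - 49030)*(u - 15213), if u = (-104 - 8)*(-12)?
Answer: 392423355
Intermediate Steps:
u = 1344 (u = -112*(-12) = 1344)
(20735 - 49030)*(u - 15213) = (20735 - 49030)*(1344 - 15213) = -28295*(-13869) = 392423355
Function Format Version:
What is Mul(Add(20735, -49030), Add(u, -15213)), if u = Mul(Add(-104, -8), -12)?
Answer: 392423355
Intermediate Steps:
u = 1344 (u = Mul(-112, -12) = 1344)
Mul(Add(20735, -49030), Add(u, -15213)) = Mul(Add(20735, -49030), Add(1344, -15213)) = Mul(-28295, -13869) = 392423355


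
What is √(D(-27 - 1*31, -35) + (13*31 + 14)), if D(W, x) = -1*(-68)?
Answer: √485 ≈ 22.023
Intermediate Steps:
D(W, x) = 68
√(D(-27 - 1*31, -35) + (13*31 + 14)) = √(68 + (13*31 + 14)) = √(68 + (403 + 14)) = √(68 + 417) = √485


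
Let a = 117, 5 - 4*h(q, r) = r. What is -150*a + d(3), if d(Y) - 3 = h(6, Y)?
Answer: -35093/2 ≈ -17547.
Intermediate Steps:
h(q, r) = 5/4 - r/4
d(Y) = 17/4 - Y/4 (d(Y) = 3 + (5/4 - Y/4) = 17/4 - Y/4)
-150*a + d(3) = -150*117 + (17/4 - ¼*3) = -17550 + (17/4 - ¾) = -17550 + 7/2 = -35093/2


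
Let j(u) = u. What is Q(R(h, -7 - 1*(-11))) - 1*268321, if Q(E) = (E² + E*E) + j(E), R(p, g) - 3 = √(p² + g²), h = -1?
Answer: -268266 + 13*√17 ≈ -2.6821e+5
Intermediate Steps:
R(p, g) = 3 + √(g² + p²) (R(p, g) = 3 + √(p² + g²) = 3 + √(g² + p²))
Q(E) = E + 2*E² (Q(E) = (E² + E*E) + E = (E² + E²) + E = 2*E² + E = E + 2*E²)
Q(R(h, -7 - 1*(-11))) - 1*268321 = (3 + √((-7 - 1*(-11))² + (-1)²))*(1 + 2*(3 + √((-7 - 1*(-11))² + (-1)²))) - 1*268321 = (3 + √((-7 + 11)² + 1))*(1 + 2*(3 + √((-7 + 11)² + 1))) - 268321 = (3 + √(4² + 1))*(1 + 2*(3 + √(4² + 1))) - 268321 = (3 + √(16 + 1))*(1 + 2*(3 + √(16 + 1))) - 268321 = (3 + √17)*(1 + 2*(3 + √17)) - 268321 = (3 + √17)*(1 + (6 + 2*√17)) - 268321 = (3 + √17)*(7 + 2*√17) - 268321 = -268321 + (3 + √17)*(7 + 2*√17)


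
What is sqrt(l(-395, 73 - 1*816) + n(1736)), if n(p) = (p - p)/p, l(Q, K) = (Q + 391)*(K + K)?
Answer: 2*sqrt(1486) ≈ 77.097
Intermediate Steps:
l(Q, K) = 2*K*(391 + Q) (l(Q, K) = (391 + Q)*(2*K) = 2*K*(391 + Q))
n(p) = 0 (n(p) = 0/p = 0)
sqrt(l(-395, 73 - 1*816) + n(1736)) = sqrt(2*(73 - 1*816)*(391 - 395) + 0) = sqrt(2*(73 - 816)*(-4) + 0) = sqrt(2*(-743)*(-4) + 0) = sqrt(5944 + 0) = sqrt(5944) = 2*sqrt(1486)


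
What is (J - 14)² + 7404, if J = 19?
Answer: 7429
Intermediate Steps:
(J - 14)² + 7404 = (19 - 14)² + 7404 = 5² + 7404 = 25 + 7404 = 7429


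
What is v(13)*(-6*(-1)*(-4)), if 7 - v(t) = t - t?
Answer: -168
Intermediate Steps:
v(t) = 7 (v(t) = 7 - (t - t) = 7 - 1*0 = 7 + 0 = 7)
v(13)*(-6*(-1)*(-4)) = 7*(-6*(-1)*(-4)) = 7*(6*(-4)) = 7*(-24) = -168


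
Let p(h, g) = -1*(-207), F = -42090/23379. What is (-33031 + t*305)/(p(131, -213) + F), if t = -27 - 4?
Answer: -331093398/1599121 ≈ -207.05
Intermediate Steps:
F = -14030/7793 (F = -42090*1/23379 = -14030/7793 ≈ -1.8003)
t = -31
p(h, g) = 207
(-33031 + t*305)/(p(131, -213) + F) = (-33031 - 31*305)/(207 - 14030/7793) = (-33031 - 9455)/(1599121/7793) = -42486*7793/1599121 = -331093398/1599121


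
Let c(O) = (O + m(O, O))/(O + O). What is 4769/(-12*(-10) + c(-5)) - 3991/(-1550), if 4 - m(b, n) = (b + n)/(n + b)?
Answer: 39358341/931550 ≈ 42.250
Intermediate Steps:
m(b, n) = 3 (m(b, n) = 4 - (b + n)/(n + b) = 4 - (b + n)/(b + n) = 4 - 1*1 = 4 - 1 = 3)
c(O) = (3 + O)/(2*O) (c(O) = (O + 3)/(O + O) = (3 + O)/((2*O)) = (3 + O)*(1/(2*O)) = (3 + O)/(2*O))
4769/(-12*(-10) + c(-5)) - 3991/(-1550) = 4769/(-12*(-10) + (½)*(3 - 5)/(-5)) - 3991/(-1550) = 4769/(120 + (½)*(-⅕)*(-2)) - 3991*(-1/1550) = 4769/(120 + ⅕) + 3991/1550 = 4769/(601/5) + 3991/1550 = 4769*(5/601) + 3991/1550 = 23845/601 + 3991/1550 = 39358341/931550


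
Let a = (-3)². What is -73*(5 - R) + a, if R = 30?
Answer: 1834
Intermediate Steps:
a = 9
-73*(5 - R) + a = -73*(5 - 1*30) + 9 = -73*(5 - 30) + 9 = -73*(-25) + 9 = 1825 + 9 = 1834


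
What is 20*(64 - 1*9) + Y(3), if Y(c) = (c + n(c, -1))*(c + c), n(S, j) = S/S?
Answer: 1124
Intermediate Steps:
n(S, j) = 1
Y(c) = 2*c*(1 + c) (Y(c) = (c + 1)*(c + c) = (1 + c)*(2*c) = 2*c*(1 + c))
20*(64 - 1*9) + Y(3) = 20*(64 - 1*9) + 2*3*(1 + 3) = 20*(64 - 9) + 2*3*4 = 20*55 + 24 = 1100 + 24 = 1124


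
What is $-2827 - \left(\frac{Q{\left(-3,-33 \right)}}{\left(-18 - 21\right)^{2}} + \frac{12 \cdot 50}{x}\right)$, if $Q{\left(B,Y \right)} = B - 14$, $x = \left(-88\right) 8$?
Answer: $- \frac{378272725}{133848} \approx -2826.1$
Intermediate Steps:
$x = -704$
$Q{\left(B,Y \right)} = -14 + B$ ($Q{\left(B,Y \right)} = B - 14 = -14 + B$)
$-2827 - \left(\frac{Q{\left(-3,-33 \right)}}{\left(-18 - 21\right)^{2}} + \frac{12 \cdot 50}{x}\right) = -2827 - \left(\frac{-14 - 3}{\left(-18 - 21\right)^{2}} + \frac{12 \cdot 50}{-704}\right) = -2827 - \left(- \frac{17}{\left(-39\right)^{2}} + 600 \left(- \frac{1}{704}\right)\right) = -2827 - \left(- \frac{17}{1521} - \frac{75}{88}\right) = -2827 - - \frac{115571}{133848} = -2827 + \frac{115571}{133848} = - \frac{378272725}{133848}$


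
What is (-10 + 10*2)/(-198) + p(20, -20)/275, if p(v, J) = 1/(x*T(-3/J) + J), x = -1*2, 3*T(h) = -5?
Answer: -6277/123750 ≈ -0.050723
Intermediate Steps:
T(h) = -5/3 (T(h) = (⅓)*(-5) = -5/3)
x = -2
p(v, J) = 1/(10/3 + J) (p(v, J) = 1/(-2*(-5/3) + J) = 1/(10/3 + J))
(-10 + 10*2)/(-198) + p(20, -20)/275 = (-10 + 10*2)/(-198) + (3/(10 + 3*(-20)))/275 = (-10 + 20)*(-1/198) + (3/(10 - 60))*(1/275) = 10*(-1/198) + (3/(-50))*(1/275) = -5/99 + (3*(-1/50))*(1/275) = -5/99 - 3/50*1/275 = -5/99 - 3/13750 = -6277/123750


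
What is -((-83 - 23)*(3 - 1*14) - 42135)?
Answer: 40969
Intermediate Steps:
-((-83 - 23)*(3 - 1*14) - 42135) = -(-106*(3 - 14) - 42135) = -(-106*(-11) - 42135) = -(1166 - 42135) = -1*(-40969) = 40969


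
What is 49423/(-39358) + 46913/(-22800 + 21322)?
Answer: -43623842/1322071 ≈ -32.997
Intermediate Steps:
49423/(-39358) + 46913/(-22800 + 21322) = 49423*(-1/39358) + 46913/(-1478) = -4493/3578 + 46913*(-1/1478) = -4493/3578 - 46913/1478 = -43623842/1322071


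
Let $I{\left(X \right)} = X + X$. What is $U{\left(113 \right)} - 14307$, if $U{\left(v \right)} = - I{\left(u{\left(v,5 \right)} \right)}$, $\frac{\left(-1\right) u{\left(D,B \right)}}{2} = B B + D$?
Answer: $-13755$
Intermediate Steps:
$u{\left(D,B \right)} = - 2 D - 2 B^{2}$ ($u{\left(D,B \right)} = - 2 \left(B B + D\right) = - 2 \left(B^{2} + D\right) = - 2 \left(D + B^{2}\right) = - 2 D - 2 B^{2}$)
$I{\left(X \right)} = 2 X$
$U{\left(v \right)} = 100 + 4 v$ ($U{\left(v \right)} = - 2 \left(- 2 v - 2 \cdot 5^{2}\right) = - 2 \left(- 2 v - 50\right) = - 2 \left(-50 - 2 v\right) = - (-100 - 4 v) = 100 + 4 v$)
$U{\left(113 \right)} - 14307 = \left(100 + 4 \cdot 113\right) - 14307 = \left(100 + 452\right) - 14307 = 552 - 14307 = -13755$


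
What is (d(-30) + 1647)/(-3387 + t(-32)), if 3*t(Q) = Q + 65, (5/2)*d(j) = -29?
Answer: -8177/16880 ≈ -0.48442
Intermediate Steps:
d(j) = -58/5 (d(j) = (⅖)*(-29) = -58/5)
t(Q) = 65/3 + Q/3 (t(Q) = (Q + 65)/3 = (65 + Q)/3 = 65/3 + Q/3)
(d(-30) + 1647)/(-3387 + t(-32)) = (-58/5 + 1647)/(-3387 + (65/3 + (⅓)*(-32))) = 8177/(5*(-3387 + (65/3 - 32/3))) = 8177/(5*(-3387 + 11)) = (8177/5)/(-3376) = (8177/5)*(-1/3376) = -8177/16880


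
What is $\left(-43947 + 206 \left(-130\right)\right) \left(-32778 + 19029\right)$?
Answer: $972425523$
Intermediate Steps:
$\left(-43947 + 206 \left(-130\right)\right) \left(-32778 + 19029\right) = \left(-43947 - 26780\right) \left(-13749\right) = \left(-70727\right) \left(-13749\right) = 972425523$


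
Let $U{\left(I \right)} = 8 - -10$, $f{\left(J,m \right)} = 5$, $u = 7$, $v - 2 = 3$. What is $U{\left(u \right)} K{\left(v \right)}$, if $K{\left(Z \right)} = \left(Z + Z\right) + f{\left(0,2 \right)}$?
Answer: $270$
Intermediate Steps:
$v = 5$ ($v = 2 + 3 = 5$)
$K{\left(Z \right)} = 5 + 2 Z$ ($K{\left(Z \right)} = \left(Z + Z\right) + 5 = 2 Z + 5 = 5 + 2 Z$)
$U{\left(I \right)} = 18$ ($U{\left(I \right)} = 8 + 10 = 18$)
$U{\left(u \right)} K{\left(v \right)} = 18 \left(5 + 2 \cdot 5\right) = 18 \left(5 + 10\right) = 18 \cdot 15 = 270$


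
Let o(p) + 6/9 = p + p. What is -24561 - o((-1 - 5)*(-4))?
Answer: -73825/3 ≈ -24608.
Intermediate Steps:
o(p) = -2/3 + 2*p (o(p) = -2/3 + (p + p) = -2/3 + 2*p)
-24561 - o((-1 - 5)*(-4)) = -24561 - (-2/3 + 2*((-1 - 5)*(-4))) = -24561 - (-2/3 + 2*(-6*(-4))) = -24561 - (-2/3 + 2*24) = -24561 - (-2/3 + 48) = -24561 - 1*142/3 = -24561 - 142/3 = -73825/3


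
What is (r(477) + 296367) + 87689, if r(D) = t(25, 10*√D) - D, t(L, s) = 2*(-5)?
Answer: 383569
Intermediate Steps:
t(L, s) = -10
r(D) = -10 - D
(r(477) + 296367) + 87689 = ((-10 - 1*477) + 296367) + 87689 = ((-10 - 477) + 296367) + 87689 = (-487 + 296367) + 87689 = 295880 + 87689 = 383569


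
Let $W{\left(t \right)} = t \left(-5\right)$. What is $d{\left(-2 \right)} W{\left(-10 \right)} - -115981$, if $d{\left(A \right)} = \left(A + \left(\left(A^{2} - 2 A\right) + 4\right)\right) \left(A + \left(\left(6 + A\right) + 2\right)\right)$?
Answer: $117981$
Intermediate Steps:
$W{\left(t \right)} = - 5 t$
$d{\left(A \right)} = \left(8 + 2 A\right) \left(4 + A^{2} - A\right)$ ($d{\left(A \right)} = \left(A + \left(4 + A^{2} - 2 A\right)\right) \left(A + \left(8 + A\right)\right) = \left(4 + A^{2} - A\right) \left(8 + 2 A\right) = \left(8 + 2 A\right) \left(4 + A^{2} - A\right)$)
$d{\left(-2 \right)} W{\left(-10 \right)} - -115981 = \left(32 + 2 \left(-2\right)^{3} + 6 \left(-2\right)^{2}\right) \left(\left(-5\right) \left(-10\right)\right) - -115981 = \left(32 + 2 \left(-8\right) + 6 \cdot 4\right) 50 + 115981 = \left(32 - 16 + 24\right) 50 + 115981 = 40 \cdot 50 + 115981 = 2000 + 115981 = 117981$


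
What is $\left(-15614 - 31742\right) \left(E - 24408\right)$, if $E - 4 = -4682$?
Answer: $1377396616$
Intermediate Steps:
$E = -4678$ ($E = 4 - 4682 = -4678$)
$\left(-15614 - 31742\right) \left(E - 24408\right) = \left(-15614 - 31742\right) \left(-4678 - 24408\right) = \left(-47356\right) \left(-29086\right) = 1377396616$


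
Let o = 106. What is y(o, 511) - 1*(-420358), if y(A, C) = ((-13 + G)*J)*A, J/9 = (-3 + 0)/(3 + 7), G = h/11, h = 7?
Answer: 23314306/55 ≈ 4.2390e+5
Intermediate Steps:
G = 7/11 ≈ 0.63636
J = -27/10 (J = 9*((-3 + 0)/(3 + 7)) = 9*(-3/10) = -27/10 ≈ -2.7000)
y(A, C) = 1836*A/55 (y(A, C) = ((-13 + 7/11)*(-27/10))*A = (-136/11*(-27/10))*A = 1836*A/55)
y(o, 511) - 1*(-420358) = (1836/55)*106 - 1*(-420358) = 194616/55 + 420358 = 23314306/55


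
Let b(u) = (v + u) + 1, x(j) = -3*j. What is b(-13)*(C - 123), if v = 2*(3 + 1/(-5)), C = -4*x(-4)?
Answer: 5472/5 ≈ 1094.4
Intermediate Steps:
C = -48 (C = -(-12)*(-4) = -4*12 = -48)
v = 28/5 (v = 2*(3 - ⅕) = 2*(14/5) = 28/5 ≈ 5.6000)
b(u) = 33/5 + u (b(u) = (28/5 + u) + 1 = 33/5 + u)
b(-13)*(C - 123) = (33/5 - 13)*(-48 - 123) = -32/5*(-171) = 5472/5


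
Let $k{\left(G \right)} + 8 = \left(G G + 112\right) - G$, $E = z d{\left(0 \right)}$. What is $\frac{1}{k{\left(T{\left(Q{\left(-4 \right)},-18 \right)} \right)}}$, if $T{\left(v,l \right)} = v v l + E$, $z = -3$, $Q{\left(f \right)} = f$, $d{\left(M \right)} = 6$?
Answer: $\frac{1}{94046} \approx 1.0633 \cdot 10^{-5}$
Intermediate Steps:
$E = -18$ ($E = \left(-3\right) 6 = -18$)
$T{\left(v,l \right)} = -18 + l v^{2}$ ($T{\left(v,l \right)} = v v l - 18 = v^{2} l - 18 = l v^{2} - 18 = -18 + l v^{2}$)
$k{\left(G \right)} = 104 + G^{2} - G$ ($k{\left(G \right)} = -8 - \left(-112 + G - G G\right) = -8 - \left(-112 + G - G^{2}\right) = -8 + \left(112 + G^{2} - G\right) = 104 + G^{2} - G$)
$\frac{1}{k{\left(T{\left(Q{\left(-4 \right)},-18 \right)} \right)}} = \frac{1}{104 + \left(-18 - 18 \left(-4\right)^{2}\right)^{2} - \left(-18 - 18 \left(-4\right)^{2}\right)} = \frac{1}{104 + \left(-18 - 288\right)^{2} - \left(-18 - 288\right)} = \frac{1}{104 + \left(-306\right)^{2} - -306} = \frac{1}{104 + 93636 + 306} = \frac{1}{94046}$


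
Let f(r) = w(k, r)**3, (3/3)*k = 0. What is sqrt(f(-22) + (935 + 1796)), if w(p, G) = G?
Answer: I*sqrt(7917) ≈ 88.978*I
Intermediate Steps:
k = 0
f(r) = r**3
sqrt(f(-22) + (935 + 1796)) = sqrt((-22)**3 + (935 + 1796)) = sqrt(-10648 + 2731) = sqrt(-7917) = I*sqrt(7917)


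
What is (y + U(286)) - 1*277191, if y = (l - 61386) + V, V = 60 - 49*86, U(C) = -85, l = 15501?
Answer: -327315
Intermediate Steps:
V = -4154 (V = 60 - 4214 = -4154)
y = -50039 (y = (15501 - 61386) - 4154 = -45885 - 4154 = -50039)
(y + U(286)) - 1*277191 = (-50039 - 85) - 1*277191 = -50124 - 277191 = -327315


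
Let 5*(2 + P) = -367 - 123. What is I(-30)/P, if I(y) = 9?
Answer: -9/100 ≈ -0.090000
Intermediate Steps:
P = -100 (P = -2 + (-367 - 123)/5 = -2 + (1/5)*(-490) = -2 - 98 = -100)
I(-30)/P = 9/(-100) = 9*(-1/100) = -9/100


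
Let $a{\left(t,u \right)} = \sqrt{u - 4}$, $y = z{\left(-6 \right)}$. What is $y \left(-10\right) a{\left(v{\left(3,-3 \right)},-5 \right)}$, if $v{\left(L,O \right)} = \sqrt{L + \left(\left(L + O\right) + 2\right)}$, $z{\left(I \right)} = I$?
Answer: $180 i \approx 180.0 i$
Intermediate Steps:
$y = -6$
$v{\left(L,O \right)} = \sqrt{2 + O + 2 L}$ ($v{\left(L,O \right)} = \sqrt{L + \left(2 + L + O\right)} = \sqrt{2 + O + 2 L}$)
$a{\left(t,u \right)} = \sqrt{-4 + u}$
$y \left(-10\right) a{\left(v{\left(3,-3 \right)},-5 \right)} = \left(-6\right) \left(-10\right) \sqrt{-4 - 5} = 60 \sqrt{-9} = 60 \cdot 3 i = 180 i$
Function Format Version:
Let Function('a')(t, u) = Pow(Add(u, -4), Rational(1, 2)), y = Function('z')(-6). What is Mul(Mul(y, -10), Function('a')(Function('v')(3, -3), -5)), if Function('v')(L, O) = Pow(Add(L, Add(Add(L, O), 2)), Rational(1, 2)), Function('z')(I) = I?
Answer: Mul(180, I) ≈ Mul(180.00, I)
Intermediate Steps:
y = -6
Function('v')(L, O) = Pow(Add(2, O, Mul(2, L)), Rational(1, 2)) (Function('v')(L, O) = Pow(Add(L, Add(2, L, O)), Rational(1, 2)) = Pow(Add(2, O, Mul(2, L)), Rational(1, 2)))
Function('a')(t, u) = Pow(Add(-4, u), Rational(1, 2))
Mul(Mul(y, -10), Function('a')(Function('v')(3, -3), -5)) = Mul(Mul(-6, -10), Pow(Add(-4, -5), Rational(1, 2))) = Mul(60, Pow(-9, Rational(1, 2))) = Mul(60, Mul(3, I)) = Mul(180, I)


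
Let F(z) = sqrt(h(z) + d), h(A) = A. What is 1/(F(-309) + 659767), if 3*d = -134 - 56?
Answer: 1979301/1305877483984 - I*sqrt(3351)/1305877483984 ≈ 1.5157e-6 - 4.4329e-11*I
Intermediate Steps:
d = -190/3 (d = (-134 - 56)/3 = (1/3)*(-190) = -190/3 ≈ -63.333)
F(z) = sqrt(-190/3 + z) (F(z) = sqrt(z - 190/3) = sqrt(-190/3 + z))
1/(F(-309) + 659767) = 1/(sqrt(-570 + 9*(-309))/3 + 659767) = 1/(sqrt(-570 - 2781)/3 + 659767) = 1/(sqrt(-3351)/3 + 659767) = 1/((I*sqrt(3351))/3 + 659767) = 1/(I*sqrt(3351)/3 + 659767) = 1/(659767 + I*sqrt(3351)/3)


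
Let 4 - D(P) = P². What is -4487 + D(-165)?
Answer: -31708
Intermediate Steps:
D(P) = 4 - P²
-4487 + D(-165) = -4487 + (4 - 1*(-165)²) = -4487 + (4 - 1*27225) = -4487 + (4 - 27225) = -4487 - 27221 = -31708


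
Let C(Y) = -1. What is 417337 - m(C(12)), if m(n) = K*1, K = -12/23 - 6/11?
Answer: 105586531/253 ≈ 4.1734e+5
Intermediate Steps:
K = -270/253 (K = -12*1/23 - 6*1/11 = -12/23 - 6/11 = -270/253 ≈ -1.0672)
m(n) = -270/253 (m(n) = -270/253*1 = -270/253)
417337 - m(C(12)) = 417337 - 1*(-270/253) = 417337 + 270/253 = 105586531/253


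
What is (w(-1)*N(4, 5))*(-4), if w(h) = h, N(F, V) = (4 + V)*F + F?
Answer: 160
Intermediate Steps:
N(F, V) = F + F*(4 + V) (N(F, V) = F*(4 + V) + F = F + F*(4 + V))
(w(-1)*N(4, 5))*(-4) = -4*(5 + 5)*(-4) = -4*10*(-4) = -1*40*(-4) = -40*(-4) = 160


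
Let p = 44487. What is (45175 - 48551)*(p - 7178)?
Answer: -125955184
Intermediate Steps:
(45175 - 48551)*(p - 7178) = (45175 - 48551)*(44487 - 7178) = -3376*37309 = -125955184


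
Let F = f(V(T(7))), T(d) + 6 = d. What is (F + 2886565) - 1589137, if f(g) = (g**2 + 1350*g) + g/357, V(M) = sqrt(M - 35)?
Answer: 1297394 + 481951*I*sqrt(34)/357 ≈ 1.2974e+6 + 7871.8*I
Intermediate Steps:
T(d) = -6 + d
V(M) = sqrt(-35 + M)
f(g) = g**2 + 481951*g/357 (f(g) = (g**2 + 1350*g) + g*(1/357) = (g**2 + 1350*g) + g/357 = g**2 + 481951*g/357)
F = I*sqrt(34)*(481951 + 357*I*sqrt(34))/357 (F = sqrt(-35 + (-6 + 7))*(481951 + 357*sqrt(-35 + (-6 + 7)))/357 = sqrt(-35 + 1)*(481951 + 357*sqrt(-35 + 1))/357 = sqrt(-34)*(481951 + 357*sqrt(-34))/357 = (I*sqrt(34))*(481951 + 357*(I*sqrt(34)))/357 = (I*sqrt(34))*(481951 + 357*I*sqrt(34))/357 = I*sqrt(34)*(481951 + 357*I*sqrt(34))/357 ≈ -34.0 + 7871.8*I)
(F + 2886565) - 1589137 = ((-34 + 481951*I*sqrt(34)/357) + 2886565) - 1589137 = (2886531 + 481951*I*sqrt(34)/357) - 1589137 = 1297394 + 481951*I*sqrt(34)/357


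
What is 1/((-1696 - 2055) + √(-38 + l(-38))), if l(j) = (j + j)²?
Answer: -3751/14064263 - √5738/14064263 ≈ -0.00027209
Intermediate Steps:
l(j) = 4*j² (l(j) = (2*j)² = 4*j²)
1/((-1696 - 2055) + √(-38 + l(-38))) = 1/((-1696 - 2055) + √(-38 + 4*(-38)²)) = 1/(-3751 + √(-38 + 4*1444)) = 1/(-3751 + √(-38 + 5776)) = 1/(-3751 + √5738)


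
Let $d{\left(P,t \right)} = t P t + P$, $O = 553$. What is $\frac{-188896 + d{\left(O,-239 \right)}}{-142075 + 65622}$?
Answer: $- \frac{31399570}{76453} \approx -410.7$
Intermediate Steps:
$d{\left(P,t \right)} = P + P t^{2}$ ($d{\left(P,t \right)} = P t t + P = P t^{2} + P = P + P t^{2}$)
$\frac{-188896 + d{\left(O,-239 \right)}}{-142075 + 65622} = \frac{-188896 + 553 \left(1 + \left(-239\right)^{2}\right)}{-142075 + 65622} = \frac{-188896 + 553 \left(1 + 57121\right)}{-76453} = \left(-188896 + 553 \cdot 57122\right) \left(- \frac{1}{76453}\right) = \left(-188896 + 31588466\right) \left(- \frac{1}{76453}\right) = 31399570 \left(- \frac{1}{76453}\right) = - \frac{31399570}{76453}$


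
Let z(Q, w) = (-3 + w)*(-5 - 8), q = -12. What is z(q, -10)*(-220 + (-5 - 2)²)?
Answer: -28899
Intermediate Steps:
z(Q, w) = 39 - 13*w (z(Q, w) = (-3 + w)*(-13) = 39 - 13*w)
z(q, -10)*(-220 + (-5 - 2)²) = (39 - 13*(-10))*(-220 + (-5 - 2)²) = (39 + 130)*(-220 + (-7)²) = 169*(-220 + 49) = 169*(-171) = -28899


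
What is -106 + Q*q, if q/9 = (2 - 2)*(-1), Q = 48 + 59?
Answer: -106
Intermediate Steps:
Q = 107
q = 0 (q = 9*((2 - 2)*(-1)) = 9*(0*(-1)) = 9*0 = 0)
-106 + Q*q = -106 + 107*0 = -106 + 0 = -106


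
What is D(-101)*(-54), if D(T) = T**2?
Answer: -550854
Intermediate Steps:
D(-101)*(-54) = (-101)**2*(-54) = 10201*(-54) = -550854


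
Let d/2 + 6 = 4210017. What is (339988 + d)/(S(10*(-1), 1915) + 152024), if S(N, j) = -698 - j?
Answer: 8760010/149411 ≈ 58.630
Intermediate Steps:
d = 8420022 (d = -12 + 2*4210017 = -12 + 8420034 = 8420022)
(339988 + d)/(S(10*(-1), 1915) + 152024) = (339988 + 8420022)/((-698 - 1*1915) + 152024) = 8760010/((-698 - 1915) + 152024) = 8760010/(-2613 + 152024) = 8760010/149411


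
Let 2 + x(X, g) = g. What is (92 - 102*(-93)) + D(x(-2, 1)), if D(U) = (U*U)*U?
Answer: 9577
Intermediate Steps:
x(X, g) = -2 + g
D(U) = U**3 (D(U) = U**2*U = U**3)
(92 - 102*(-93)) + D(x(-2, 1)) = (92 - 102*(-93)) + (-2 + 1)**3 = (92 + 9486) + (-1)**3 = 9578 - 1 = 9577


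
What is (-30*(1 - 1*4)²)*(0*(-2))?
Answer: 0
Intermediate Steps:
(-30*(1 - 1*4)²)*(0*(-2)) = -30*(1 - 4)²*0 = -30*(-3)²*0 = -30*9*0 = -270*0 = 0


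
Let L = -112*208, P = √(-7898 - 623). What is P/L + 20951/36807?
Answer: 20951/36807 - I*√8521/23296 ≈ 0.56921 - 0.0039624*I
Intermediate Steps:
P = I*√8521 (P = √(-8521) = I*√8521 ≈ 92.309*I)
L = -23296
P/L + 20951/36807 = (I*√8521)/(-23296) + 20951/36807 = (I*√8521)*(-1/23296) + 20951*(1/36807) = -I*√8521/23296 + 20951/36807 = 20951/36807 - I*√8521/23296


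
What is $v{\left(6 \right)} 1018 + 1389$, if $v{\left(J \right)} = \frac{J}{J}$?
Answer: $2407$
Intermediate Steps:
$v{\left(J \right)} = 1$
$v{\left(6 \right)} 1018 + 1389 = 1 \cdot 1018 + 1389 = 1018 + 1389 = 2407$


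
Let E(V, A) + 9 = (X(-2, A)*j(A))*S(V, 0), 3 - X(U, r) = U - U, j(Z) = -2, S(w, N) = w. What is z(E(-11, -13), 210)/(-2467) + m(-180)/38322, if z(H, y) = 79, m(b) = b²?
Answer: 4272409/5252243 ≈ 0.81344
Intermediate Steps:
X(U, r) = 3 (X(U, r) = 3 - (U - U) = 3 - 1*0 = 3 + 0 = 3)
E(V, A) = -9 - 6*V (E(V, A) = -9 + (3*(-2))*V = -9 - 6*V)
z(E(-11, -13), 210)/(-2467) + m(-180)/38322 = 79/(-2467) + (-180)²/38322 = 79*(-1/2467) + 32400*(1/38322) = -79/2467 + 1800/2129 = 4272409/5252243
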